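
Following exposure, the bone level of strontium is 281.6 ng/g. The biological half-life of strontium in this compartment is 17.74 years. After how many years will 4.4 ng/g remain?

106.44 years

4.4/281.6 = 1/64, so 6 half-lives have elapsed.
t = 6 × 17.74 = 106.44 years.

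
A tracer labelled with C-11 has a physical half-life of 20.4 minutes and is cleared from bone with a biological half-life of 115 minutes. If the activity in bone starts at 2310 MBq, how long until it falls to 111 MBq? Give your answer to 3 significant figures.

1/t_eff = 1/t_phys + 1/t_biol = 1/20.4 + 1/115 = 0.057715 per minute.
t_eff = 20.4 × 115 / (20.4 + 115) ≈ 17.326 minutes.
n = log₂(2310/111) ≈ 4.3793; t = 4.3793 × 17.326 ≈ 75.877 minutes.

75.9 minutes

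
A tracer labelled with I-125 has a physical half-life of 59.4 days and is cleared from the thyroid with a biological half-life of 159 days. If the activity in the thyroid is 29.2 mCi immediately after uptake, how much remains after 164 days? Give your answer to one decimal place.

2.1 mCi

1/t_eff = 1/t_phys + 1/t_biol = 1/59.4 + 1/159 = 0.023124 per day.
t_eff = 59.4 × 159 / (59.4 + 159) ≈ 43.245 days.
Remaining = 29.2 × (1/2)^(164/43.245) = 29.2 × (1/2)^3.7924 ≈ 2.1075 mCi.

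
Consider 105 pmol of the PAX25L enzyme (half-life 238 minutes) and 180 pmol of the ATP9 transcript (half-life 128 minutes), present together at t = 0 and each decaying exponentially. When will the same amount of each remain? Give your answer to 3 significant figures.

Set 105·(1/2)^(t/238) = 180·(1/2)^(t/128).
Taking log₂: log₂(105/180) = t·(1/238 − 1/128).
log₂(0.58333) = -0.77761; 1/238 − 1/128 = -0.0036108.
t = -0.77761 / -0.0036108 ≈ 215.35 minutes.

215 minutes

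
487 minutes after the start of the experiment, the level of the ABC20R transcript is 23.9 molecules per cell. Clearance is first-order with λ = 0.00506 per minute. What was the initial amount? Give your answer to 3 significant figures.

281 molecules per cell

t½ = ln 2 / λ = 0.69315 / 0.00506 ≈ 136.99 minutes.
Number of half-lives elapsed: n = 487/136.99 ≈ 3.5551.
A₀ = A × 2^n = 23.9 × 2^3.5551 = 23.9 × 11.754 ≈ 280.93 molecules per cell.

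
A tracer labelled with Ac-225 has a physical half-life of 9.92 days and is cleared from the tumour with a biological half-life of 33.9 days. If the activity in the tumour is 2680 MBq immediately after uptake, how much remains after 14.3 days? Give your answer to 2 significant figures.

1/t_eff = 1/t_phys + 1/t_biol = 1/9.92 + 1/33.9 = 0.1303 per day.
t_eff = 9.92 × 33.9 / (9.92 + 33.9) ≈ 7.6743 days.
Remaining = 2680 × (1/2)^(14.3/7.6743) = 2680 × (1/2)^1.8634 ≈ 736.56 MBq.

740 MBq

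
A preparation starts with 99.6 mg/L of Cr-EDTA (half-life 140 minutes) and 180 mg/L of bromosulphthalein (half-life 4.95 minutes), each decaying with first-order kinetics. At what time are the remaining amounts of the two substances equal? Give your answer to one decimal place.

Set 99.6·(1/2)^(t/140) = 180·(1/2)^(t/4.95).
Taking log₂: log₂(99.6/180) = t·(1/140 − 1/4.95).
log₂(0.55333) = -0.85378; 1/140 − 1/4.95 = -0.19488.
t = -0.85378 / -0.19488 ≈ 4.3811 minutes.

4.4 minutes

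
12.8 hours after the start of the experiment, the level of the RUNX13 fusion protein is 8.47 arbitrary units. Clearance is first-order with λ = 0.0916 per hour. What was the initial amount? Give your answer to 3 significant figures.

t½ = ln 2 / λ = 0.69315 / 0.0916 ≈ 7.5671 hours.
Number of half-lives elapsed: n = 12.8/7.5671 ≈ 1.6915.
A₀ = A × 2^n = 8.47 × 2^1.6915 = 8.47 × 3.23 ≈ 27.358 arbitrary units.

27.4 arbitrary units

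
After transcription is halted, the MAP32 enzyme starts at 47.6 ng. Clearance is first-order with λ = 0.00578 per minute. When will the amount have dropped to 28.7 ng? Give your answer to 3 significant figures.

t½ = ln 2 / λ = 0.69315 / 0.00578 ≈ 119.92 minutes.
Fraction remaining = 28.7/47.6 ≈ 0.60294.
n = log₂(47.6/28.7) = ln(1.6585)/ln 2 ≈ 0.72991 half-lives.
t = n × t½ = 0.72991 × 119.92 ≈ 87.532 minutes.

87.5 minutes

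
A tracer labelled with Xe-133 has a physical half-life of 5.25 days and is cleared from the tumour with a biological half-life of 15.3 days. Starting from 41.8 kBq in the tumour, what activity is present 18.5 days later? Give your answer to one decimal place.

1/t_eff = 1/t_phys + 1/t_biol = 1/5.25 + 1/15.3 = 0.25584 per day.
t_eff = 5.25 × 15.3 / (5.25 + 15.3) ≈ 3.9088 days.
Remaining = 41.8 × (1/2)^(18.5/3.9088) = 41.8 × (1/2)^4.733 ≈ 1.5719 kBq.

1.6 kBq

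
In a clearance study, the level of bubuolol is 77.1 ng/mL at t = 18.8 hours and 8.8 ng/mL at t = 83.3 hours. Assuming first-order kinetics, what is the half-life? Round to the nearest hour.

21 hours

Over Δt = 83.3 − 18.8 = 64.5 hours, the level fell by a factor of 77.1/8.8 ≈ 8.7614.
n = log₂(8.7614) ≈ 3.1312 half-lives, so t½ = 64.5/3.1312 ≈ 20.599 hours.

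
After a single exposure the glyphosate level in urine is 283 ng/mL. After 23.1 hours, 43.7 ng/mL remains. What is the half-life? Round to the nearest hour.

A/A₀ = 43.7/283 ≈ 0.15442.
n = log₂(6.476) ≈ 2.6951 half-lives elapsed in 23.1 hours.
t½ = 23.1/2.6951 ≈ 8.5711 hours.

9 hours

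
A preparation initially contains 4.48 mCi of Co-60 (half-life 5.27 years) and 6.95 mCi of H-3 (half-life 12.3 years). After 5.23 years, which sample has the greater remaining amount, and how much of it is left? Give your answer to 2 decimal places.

Co-60: 4.48 × (1/2)^0.99241 ≈ 2.2518 mCi.
H-3: 6.95 × (1/2)^0.4252 ≈ 5.1759 mCi.
H-3 has more remaining, at ≈ 5.1759 mCi.

H-3, 5.18 mCi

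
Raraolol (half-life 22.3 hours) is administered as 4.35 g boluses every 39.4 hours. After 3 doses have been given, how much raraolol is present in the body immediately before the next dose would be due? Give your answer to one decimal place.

The 3 doses were given 118.2, 78.8, 39.4 hours ago.
Total = 4.35·(1/2)^(118.2/22.3) + 4.35·(1/2)^(78.8/22.3) + 4.35·(1/2)^(39.4/22.3)
      = 0.11038 + 0.37563 + 1.2783 ≈ 1.7643 g.

1.8 g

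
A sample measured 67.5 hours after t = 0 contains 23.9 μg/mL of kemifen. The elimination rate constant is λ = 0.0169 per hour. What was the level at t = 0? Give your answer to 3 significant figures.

74.8 μg/mL

t½ = ln 2 / λ = 0.69315 / 0.0169 ≈ 41.015 hours.
Number of half-lives elapsed: n = 67.5/41.015 ≈ 1.6458.
A₀ = A × 2^n = 23.9 × 2^1.6458 = 23.9 × 3.1291 ≈ 74.786 μg/mL.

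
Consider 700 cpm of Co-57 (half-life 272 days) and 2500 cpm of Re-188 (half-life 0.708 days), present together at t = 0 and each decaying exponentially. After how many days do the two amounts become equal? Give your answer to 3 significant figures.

Set 700·(1/2)^(t/272) = 2500·(1/2)^(t/0.708).
Taking log₂: log₂(700/2500) = t·(1/272 − 1/0.708).
log₂(0.28) = -1.8365; 1/272 − 1/0.708 = -1.4088.
t = -1.8365 / -1.4088 ≈ 1.3036 days.

1.30 days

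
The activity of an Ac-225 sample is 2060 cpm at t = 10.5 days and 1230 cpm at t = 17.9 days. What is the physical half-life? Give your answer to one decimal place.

Over Δt = 17.9 − 10.5 = 7.4 days, the level fell by a factor of 2060/1230 ≈ 1.6748.
n = log₂(1.6748) ≈ 0.74399 half-lives, so t½ = 7.4/0.74399 ≈ 9.9464 days.

9.9 days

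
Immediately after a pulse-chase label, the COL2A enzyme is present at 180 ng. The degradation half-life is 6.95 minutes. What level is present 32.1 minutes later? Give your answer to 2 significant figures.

7.3 ng

Number of half-lives: n = 32.1/6.95 ≈ 4.6187.
Remaining = 180 × (1/2)^4.6187 = 180 × 0.040703 ≈ 7.3266 ng.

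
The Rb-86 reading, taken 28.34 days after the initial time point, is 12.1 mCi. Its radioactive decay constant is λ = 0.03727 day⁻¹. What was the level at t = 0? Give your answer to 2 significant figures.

t½ = ln 2 / λ = 0.69315 / 0.03727 ≈ 18.598 days.
Number of half-lives elapsed: n = 28.34/18.598 ≈ 1.5238.
A₀ = A × 2^n = 12.1 × 2^1.5238 = 12.1 × 2.8755 ≈ 34.794 mCi.

35 mCi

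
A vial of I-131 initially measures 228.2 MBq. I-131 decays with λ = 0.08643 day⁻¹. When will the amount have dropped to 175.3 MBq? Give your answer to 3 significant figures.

t½ = ln 2 / λ = 0.69315 / 0.08643 ≈ 8.0198 days.
Fraction remaining = 175.3/228.2 ≈ 0.76819.
n = log₂(228.2/175.3) = ln(1.3018)/ln 2 ≈ 0.38047 half-lives.
t = n × t½ = 0.38047 × 8.0198 ≈ 3.0513 days.

3.05 days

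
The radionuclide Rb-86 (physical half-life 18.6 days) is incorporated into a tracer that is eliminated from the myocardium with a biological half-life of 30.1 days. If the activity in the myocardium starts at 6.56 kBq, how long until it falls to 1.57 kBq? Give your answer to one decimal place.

1/t_eff = 1/t_phys + 1/t_biol = 1/18.6 + 1/30.1 = 0.086986 per day.
t_eff = 18.6 × 30.1 / (18.6 + 30.1) ≈ 11.496 days.
n = log₂(6.56/1.57) ≈ 2.0629; t = 2.0629 × 11.496 ≈ 23.716 days.

23.7 days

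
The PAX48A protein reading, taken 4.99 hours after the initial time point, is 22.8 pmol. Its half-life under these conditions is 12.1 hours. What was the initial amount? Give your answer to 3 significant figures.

Number of half-lives elapsed: n = 4.99/12.1 ≈ 0.4124.
A₀ = A × 2^n = 22.8 × 2^0.4124 = 22.8 × 1.3309 ≈ 30.344 pmol.

30.3 pmol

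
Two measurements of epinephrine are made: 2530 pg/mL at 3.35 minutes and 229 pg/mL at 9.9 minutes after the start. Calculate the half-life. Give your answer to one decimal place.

Over Δt = 9.9 − 3.35 = 6.55 minutes, the level fell by a factor of 2530/229 ≈ 11.048.
n = log₂(11.048) ≈ 3.4657 half-lives, so t½ = 6.55/3.4657 ≈ 1.8899 minutes.

1.9 minutes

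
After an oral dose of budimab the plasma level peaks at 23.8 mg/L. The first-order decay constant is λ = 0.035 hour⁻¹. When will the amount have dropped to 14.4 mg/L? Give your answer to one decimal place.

t½ = ln 2 / λ = 0.69315 / 0.035 ≈ 19.804 hours.
Fraction remaining = 14.4/23.8 ≈ 0.60504.
n = log₂(23.8/14.4) = ln(1.6528)/ln 2 ≈ 0.72489 half-lives.
t = n × t½ = 0.72489 × 19.804 ≈ 14.356 hours.

14.4 hours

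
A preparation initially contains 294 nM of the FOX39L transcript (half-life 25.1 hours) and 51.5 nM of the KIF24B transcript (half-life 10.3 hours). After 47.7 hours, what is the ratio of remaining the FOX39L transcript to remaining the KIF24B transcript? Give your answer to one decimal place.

FOX39L transcript: 294 × (1/2)^(47.7/25.1) = 294 × (1/2)^1.9004 ≈ 78.754 nM.
KIF24B transcript: 51.5 × (1/2)^(47.7/10.3) = 51.5 × (1/2)^4.6311 ≈ 2.0783 nM.
Ratio ≈ 78.754 / 2.0783 ≈ 37.893.

37.9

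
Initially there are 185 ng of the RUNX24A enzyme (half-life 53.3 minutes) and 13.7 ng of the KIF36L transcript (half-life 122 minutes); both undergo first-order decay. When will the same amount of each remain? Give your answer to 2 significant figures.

Set 185·(1/2)^(t/53.3) = 13.7·(1/2)^(t/122).
Taking log₂: log₂(185/13.7) = t·(1/53.3 − 1/122).
log₂(13.504) = 3.7553; 1/53.3 − 1/122 = 0.010565.
t = 3.7553 / 0.010565 ≈ 355.44 minutes.

360 minutes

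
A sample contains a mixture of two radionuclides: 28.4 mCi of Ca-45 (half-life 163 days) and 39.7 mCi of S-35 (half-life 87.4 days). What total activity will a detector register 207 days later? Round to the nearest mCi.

Ca-45: 28.4 × (1/2)^(207/163) = 28.4 × (1/2)^1.2699 ≈ 11.777 mCi.
S-35: 39.7 × (1/2)^(207/87.4) = 39.7 × (1/2)^2.3684 ≈ 7.6882 mCi.
Total = 11.777 + 7.6882 ≈ 19.465 mCi.

19 mCi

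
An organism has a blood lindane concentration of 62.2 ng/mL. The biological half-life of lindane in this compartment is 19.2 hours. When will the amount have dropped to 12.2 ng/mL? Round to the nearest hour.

45 hours

Fraction remaining = 12.2/62.2 ≈ 0.19614.
n = log₂(62.2/12.2) = ln(5.0984)/ln 2 ≈ 2.35 half-lives.
t = n × t½ = 2.35 × 19.2 ≈ 45.121 hours.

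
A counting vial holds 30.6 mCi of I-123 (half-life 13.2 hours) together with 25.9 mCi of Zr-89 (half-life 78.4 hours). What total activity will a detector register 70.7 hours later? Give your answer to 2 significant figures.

I-123: 30.6 × (1/2)^(70.7/13.2) = 30.6 × (1/2)^5.3561 ≈ 0.74711 mCi.
Zr-89: 25.9 × (1/2)^(70.7/78.4) = 25.9 × (1/2)^0.90179 ≈ 13.862 mCi.
Total = 0.74711 + 13.862 ≈ 14.609 mCi.

15 mCi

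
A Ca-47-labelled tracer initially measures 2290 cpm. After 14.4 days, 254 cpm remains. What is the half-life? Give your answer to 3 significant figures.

4.54 days

A/A₀ = 254/2290 ≈ 0.11092.
n = log₂(9.0157) ≈ 3.1724 half-lives elapsed in 14.4 days.
t½ = 14.4/3.1724 ≈ 4.5391 days.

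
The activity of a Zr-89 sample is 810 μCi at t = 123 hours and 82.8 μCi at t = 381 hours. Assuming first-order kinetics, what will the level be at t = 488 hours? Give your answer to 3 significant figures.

32.2 μCi

Over Δt = 381 − 123 = 258 hours, the level fell by a factor of 810/82.8 ≈ 9.7826.
n = log₂(9.7826) ≈ 3.2902 half-lives, so t½ = 258/3.2902 ≈ 78.414 hours.
From t = 381 to t = 488: 82.8 × (1/2)^((488−381)/78.414) ≈ 32.156 μCi.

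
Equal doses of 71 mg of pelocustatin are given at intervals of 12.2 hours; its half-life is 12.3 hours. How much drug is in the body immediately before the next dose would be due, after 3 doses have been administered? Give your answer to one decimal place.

The 3 doses were given 36.6, 24.4, 12.2 hours ago.
Total = 71·(1/2)^(36.6/12.3) + 71·(1/2)^(24.4/12.3) + 71·(1/2)^(12.2/12.3)
      = 9.0263 + 17.951 + 35.701 ≈ 62.678 mg.

62.7 mg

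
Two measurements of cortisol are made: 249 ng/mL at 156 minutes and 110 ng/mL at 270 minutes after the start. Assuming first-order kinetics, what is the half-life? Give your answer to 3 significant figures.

Over Δt = 270 − 156 = 114 minutes, the level fell by a factor of 249/110 ≈ 2.2636.
n = log₂(2.2636) ≈ 1.1786 half-lives, so t½ = 114/1.1786 ≈ 96.721 minutes.

96.7 minutes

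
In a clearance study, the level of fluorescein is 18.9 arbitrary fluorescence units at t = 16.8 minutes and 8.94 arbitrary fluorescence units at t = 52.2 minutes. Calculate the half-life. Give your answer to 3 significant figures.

Over Δt = 52.2 − 16.8 = 35.4 minutes, the level fell by a factor of 18.9/8.94 ≈ 2.1141.
n = log₂(2.1141) ≈ 1.08 half-lives, so t½ = 35.4/1.08 ≈ 32.777 minutes.

32.8 minutes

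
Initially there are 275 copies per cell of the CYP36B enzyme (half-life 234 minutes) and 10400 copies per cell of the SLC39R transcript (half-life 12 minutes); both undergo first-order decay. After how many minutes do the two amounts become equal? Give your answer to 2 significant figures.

66 minutes

Set 275·(1/2)^(t/234) = 10400·(1/2)^(t/12).
Taking log₂: log₂(275/10400) = t·(1/234 − 1/12).
log₂(0.026442) = -5.241; 1/234 − 1/12 = -0.07906.
t = -5.241 / -0.07906 ≈ 66.292 minutes.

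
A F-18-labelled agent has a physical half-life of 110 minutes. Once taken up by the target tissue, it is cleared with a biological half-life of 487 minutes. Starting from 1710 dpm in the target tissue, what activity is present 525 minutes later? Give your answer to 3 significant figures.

29.6 dpm

1/t_eff = 1/t_phys + 1/t_biol = 1/110 + 1/487 = 0.011144 per minute.
t_eff = 110 × 487 / (110 + 487) ≈ 89.732 minutes.
Remaining = 1710 × (1/2)^(525/89.732) = 1710 × (1/2)^5.8508 ≈ 29.631 dpm.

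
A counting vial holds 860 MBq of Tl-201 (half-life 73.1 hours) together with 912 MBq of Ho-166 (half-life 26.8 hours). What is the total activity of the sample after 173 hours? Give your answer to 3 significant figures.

177 MBq

Tl-201: 860 × (1/2)^(173/73.1) = 860 × (1/2)^2.3666 ≈ 166.75 MBq.
Ho-166: 912 × (1/2)^(173/26.8) = 912 × (1/2)^6.4552 ≈ 10.394 MBq.
Total = 166.75 + 10.394 ≈ 177.15 MBq.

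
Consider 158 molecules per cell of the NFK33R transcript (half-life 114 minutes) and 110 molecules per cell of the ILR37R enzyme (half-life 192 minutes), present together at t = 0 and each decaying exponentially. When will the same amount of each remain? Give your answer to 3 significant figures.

Set 158·(1/2)^(t/114) = 110·(1/2)^(t/192).
Taking log₂: log₂(158/110) = t·(1/114 − 1/192).
log₂(1.4364) = 0.52242; 1/114 − 1/192 = 0.0035636.
t = 0.52242 / 0.0035636 ≈ 146.6 minutes.

147 minutes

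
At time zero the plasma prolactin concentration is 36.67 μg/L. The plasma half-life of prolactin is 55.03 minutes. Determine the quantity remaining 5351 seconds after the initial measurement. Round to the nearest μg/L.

12 μg/L

Convert the elapsed time: 5351 seconds = 89.1833 minutes.
Number of half-lives: n = 89.1833/55.03 ≈ 1.6206.
Remaining = 36.67 × (1/2)^1.6206 = 36.67 × 0.32519 ≈ 11.925 μg/L.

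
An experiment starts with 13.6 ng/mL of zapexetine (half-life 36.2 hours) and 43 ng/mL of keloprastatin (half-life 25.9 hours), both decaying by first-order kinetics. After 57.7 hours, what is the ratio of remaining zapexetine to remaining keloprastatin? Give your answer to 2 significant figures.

zapexetine: 13.6 × (1/2)^(57.7/36.2) = 13.6 × (1/2)^1.5939 ≈ 4.5053 ng/mL.
keloprastatin: 43 × (1/2)^(57.7/25.9) = 43 × (1/2)^2.2278 ≈ 9.1798 ng/mL.
Ratio ≈ 4.5053 / 9.1798 ≈ 0.49078.

0.49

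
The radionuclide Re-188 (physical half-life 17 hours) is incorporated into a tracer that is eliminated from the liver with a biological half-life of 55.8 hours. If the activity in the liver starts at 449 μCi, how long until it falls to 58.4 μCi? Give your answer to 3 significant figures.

38.3 hours

1/t_eff = 1/t_phys + 1/t_biol = 1/17 + 1/55.8 = 0.076745 per hour.
t_eff = 17 × 55.8 / (17 + 55.8) ≈ 13.03 hours.
n = log₂(449/58.4) ≈ 2.9427; t = 2.9427 × 13.03 ≈ 38.344 hours.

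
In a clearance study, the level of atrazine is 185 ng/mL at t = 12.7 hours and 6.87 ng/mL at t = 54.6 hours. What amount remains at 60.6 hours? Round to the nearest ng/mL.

Over Δt = 54.6 − 12.7 = 41.9 hours, the level fell by a factor of 185/6.87 ≈ 26.929.
n = log₂(26.929) ≈ 4.7511 half-lives, so t½ = 41.9/4.7511 ≈ 8.8191 hours.
From t = 54.6 to t = 60.6: 6.87 × (1/2)^((60.6−54.6)/8.8191) ≈ 4.287 ng/mL.

4 ng/mL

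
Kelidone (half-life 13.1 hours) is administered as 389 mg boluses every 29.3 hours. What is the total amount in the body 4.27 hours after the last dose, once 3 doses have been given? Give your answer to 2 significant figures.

390 mg

The 3 doses were given 62.87, 33.57, 4.27 hours ago.
Total = 389·(1/2)^(62.87/13.1) + 389·(1/2)^(33.57/13.1) + 389·(1/2)^(4.27/13.1)
      = 13.971 + 65.846 + 310.33 ≈ 390.15 mg.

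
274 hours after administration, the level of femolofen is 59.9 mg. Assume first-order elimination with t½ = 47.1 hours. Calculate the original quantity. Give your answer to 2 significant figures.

Number of half-lives elapsed: n = 274/47.1 ≈ 5.8174.
A₀ = A × 2^n = 59.9 × 2^5.8174 = 59.9 × 56.392 ≈ 3377.9 mg.

3400 mg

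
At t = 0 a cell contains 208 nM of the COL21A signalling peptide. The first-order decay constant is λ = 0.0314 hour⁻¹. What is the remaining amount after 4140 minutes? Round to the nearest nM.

t½ = ln 2 / λ = 0.69315 / 0.0314 ≈ 22.075 hours.
Convert the elapsed time: 4140 minutes = 69 hours.
Number of half-lives: n = 69/22.075 ≈ 3.1257.
Remaining = 208 × (1/2)^3.1257 = 208 × 0.11457 ≈ 23.83 nM.

24 nM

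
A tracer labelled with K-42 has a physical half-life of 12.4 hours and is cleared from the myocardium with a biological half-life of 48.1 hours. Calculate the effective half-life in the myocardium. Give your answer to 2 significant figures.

1/t_eff = 1/t_phys + 1/t_biol = 1/12.4 + 1/48.1 = 0.10144 per hour.
t_eff = 12.4 × 48.1 / (12.4 + 48.1) ≈ 9.8585 hours.

9.9 hours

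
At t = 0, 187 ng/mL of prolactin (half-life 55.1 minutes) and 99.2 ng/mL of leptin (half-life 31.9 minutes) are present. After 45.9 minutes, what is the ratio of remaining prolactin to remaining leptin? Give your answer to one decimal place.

prolactin: 187 × (1/2)^(45.9/55.1) = 187 × (1/2)^0.83303 ≈ 104.97 ng/mL.
leptin: 99.2 × (1/2)^(45.9/31.9) = 99.2 × (1/2)^1.4389 ≈ 36.59 ng/mL.
Ratio ≈ 104.97 / 36.59 ≈ 2.8688.

2.9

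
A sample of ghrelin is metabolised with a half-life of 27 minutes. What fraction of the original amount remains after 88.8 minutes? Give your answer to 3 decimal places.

0.102

n = 88.8/27 ≈ 3.2889 half-lives.
Fraction remaining = (1/2)^3.2889 ≈ 0.10232.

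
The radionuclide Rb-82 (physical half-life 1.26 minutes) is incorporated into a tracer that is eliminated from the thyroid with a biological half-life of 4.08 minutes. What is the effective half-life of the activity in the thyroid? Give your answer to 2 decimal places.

1/t_eff = 1/t_phys + 1/t_biol = 1/1.26 + 1/4.08 = 1.0387 per minute.
t_eff = 1.26 × 4.08 / (1.26 + 4.08) ≈ 0.9627 minutes.

0.96 minutes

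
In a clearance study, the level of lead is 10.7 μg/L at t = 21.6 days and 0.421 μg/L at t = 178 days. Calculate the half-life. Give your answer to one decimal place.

33.5 days

Over Δt = 178 − 21.6 = 156.4 days, the level fell by a factor of 10.7/0.421 ≈ 25.416.
n = log₂(25.416) ≈ 4.6676 half-lives, so t½ = 156.4/4.6676 ≈ 33.507 days.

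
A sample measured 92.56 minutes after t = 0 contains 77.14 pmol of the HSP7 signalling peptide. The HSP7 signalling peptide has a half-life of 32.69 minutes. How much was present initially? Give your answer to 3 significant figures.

Number of half-lives elapsed: n = 92.56/32.69 ≈ 2.8314.
A₀ = A × 2^n = 77.14 × 2^2.8314 = 77.14 × 7.1179 ≈ 549.07 pmol.

549 pmol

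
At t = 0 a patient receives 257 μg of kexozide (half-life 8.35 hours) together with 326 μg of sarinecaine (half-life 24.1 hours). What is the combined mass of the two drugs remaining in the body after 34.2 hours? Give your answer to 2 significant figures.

140 μg

kexozide: 257 × (1/2)^(34.2/8.35) = 257 × (1/2)^4.0958 ≈ 15.03 μg.
sarinecaine: 326 × (1/2)^(34.2/24.1) = 326 × (1/2)^1.4191 ≈ 121.91 μg.
Total = 15.03 + 121.91 ≈ 136.94 μg.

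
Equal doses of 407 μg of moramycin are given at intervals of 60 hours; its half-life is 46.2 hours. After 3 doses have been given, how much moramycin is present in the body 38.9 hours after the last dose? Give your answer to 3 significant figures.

The 3 doses were given 158.9, 98.9, 38.9 hours ago.
Total = 407·(1/2)^(158.9/46.2) + 407·(1/2)^(98.9/46.2) + 407·(1/2)^(38.9/46.2)
      = 37.517 + 92.296 + 227.05 ≈ 356.87 μg.

357 μg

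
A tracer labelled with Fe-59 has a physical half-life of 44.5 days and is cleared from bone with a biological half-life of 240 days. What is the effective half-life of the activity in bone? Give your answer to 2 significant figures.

1/t_eff = 1/t_phys + 1/t_biol = 1/44.5 + 1/240 = 0.026639 per day.
t_eff = 44.5 × 240 / (44.5 + 240) ≈ 37.54 days.

38 days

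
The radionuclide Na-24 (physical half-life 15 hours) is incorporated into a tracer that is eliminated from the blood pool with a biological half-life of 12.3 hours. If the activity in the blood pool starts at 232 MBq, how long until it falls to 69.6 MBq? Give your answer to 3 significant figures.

1/t_eff = 1/t_phys + 1/t_biol = 1/15 + 1/12.3 = 0.14797 per hour.
t_eff = 15 × 12.3 / (15 + 12.3) ≈ 6.7582 hours.
n = log₂(232/69.6) ≈ 1.737; t = 1.737 × 6.7582 ≈ 11.739 hours.

11.7 hours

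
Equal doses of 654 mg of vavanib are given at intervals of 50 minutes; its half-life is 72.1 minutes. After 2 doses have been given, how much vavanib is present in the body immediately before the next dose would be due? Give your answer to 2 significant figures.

650 mg

The 2 doses were given 100, 50 minutes ago.
Total = 654·(1/2)^(100/72.1) + 654·(1/2)^(50/72.1)
      = 250.07 + 404.41 ≈ 654.48 mg.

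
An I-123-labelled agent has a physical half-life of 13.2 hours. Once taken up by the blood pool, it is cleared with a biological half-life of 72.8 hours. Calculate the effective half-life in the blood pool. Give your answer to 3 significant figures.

1/t_eff = 1/t_phys + 1/t_biol = 1/13.2 + 1/72.8 = 0.089494 per hour.
t_eff = 13.2 × 72.8 / (13.2 + 72.8) ≈ 11.174 hours.

11.2 hours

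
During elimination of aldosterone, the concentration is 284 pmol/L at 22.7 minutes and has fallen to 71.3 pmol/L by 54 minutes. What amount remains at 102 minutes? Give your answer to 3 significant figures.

8.56 pmol/L

Over Δt = 54 − 22.7 = 31.3 minutes, the level fell by a factor of 284/71.3 ≈ 3.9832.
n = log₂(3.9832) ≈ 1.9939 half-lives, so t½ = 31.3/1.9939 ≈ 15.698 minutes.
From t = 54 to t = 102: 71.3 × (1/2)^((102−54)/15.698) ≈ 8.5627 pmol/L.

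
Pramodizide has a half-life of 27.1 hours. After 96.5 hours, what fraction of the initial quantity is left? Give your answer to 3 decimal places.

0.085

n = 96.5/27.1 ≈ 3.5609 half-lives.
Fraction remaining = (1/2)^3.5609 ≈ 0.084736.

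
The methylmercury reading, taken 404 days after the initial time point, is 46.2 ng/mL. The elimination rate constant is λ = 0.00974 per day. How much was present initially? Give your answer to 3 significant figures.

2360 ng/mL

t½ = ln 2 / λ = 0.69315 / 0.00974 ≈ 71.165 days.
Number of half-lives elapsed: n = 404/71.165 ≈ 5.6769.
A₀ = A × 2^n = 46.2 × 2^5.6769 = 46.2 × 51.16 ≈ 2363.6 ng/mL.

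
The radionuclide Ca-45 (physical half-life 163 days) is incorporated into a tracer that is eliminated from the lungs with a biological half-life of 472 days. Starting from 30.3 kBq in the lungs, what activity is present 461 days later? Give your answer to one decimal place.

2.2 kBq

1/t_eff = 1/t_phys + 1/t_biol = 1/163 + 1/472 = 0.0082536 per day.
t_eff = 163 × 472 / (163 + 472) ≈ 121.16 days.
Remaining = 30.3 × (1/2)^(461/121.16) = 30.3 × (1/2)^3.8049 ≈ 2.1679 kBq.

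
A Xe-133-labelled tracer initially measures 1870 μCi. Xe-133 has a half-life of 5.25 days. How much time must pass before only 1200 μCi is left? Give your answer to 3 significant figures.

Fraction remaining = 1200/1870 ≈ 0.64171.
n = log₂(1870/1200) = ln(1.5583)/ln 2 ≈ 0.64 half-lives.
t = n × t½ = 0.64 × 5.25 ≈ 3.36 days.

3.36 days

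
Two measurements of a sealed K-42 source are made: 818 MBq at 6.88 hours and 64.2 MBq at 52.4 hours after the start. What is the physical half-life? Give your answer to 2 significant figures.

Over Δt = 52.4 − 6.88 = 45.52 hours, the level fell by a factor of 818/64.2 ≈ 12.741.
n = log₂(12.741) ≈ 3.6715 half-lives, so t½ = 45.52/3.6715 ≈ 12.398 hours.

12 hours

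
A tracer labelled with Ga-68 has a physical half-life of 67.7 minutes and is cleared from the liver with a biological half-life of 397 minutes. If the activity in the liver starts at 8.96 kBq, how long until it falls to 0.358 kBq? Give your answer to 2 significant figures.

270 minutes

1/t_eff = 1/t_phys + 1/t_biol = 1/67.7 + 1/397 = 0.01729 per minute.
t_eff = 67.7 × 397 / (67.7 + 397) ≈ 57.837 minutes.
n = log₂(8.96/0.358) ≈ 4.6455; t = 4.6455 × 57.837 ≈ 268.68 minutes.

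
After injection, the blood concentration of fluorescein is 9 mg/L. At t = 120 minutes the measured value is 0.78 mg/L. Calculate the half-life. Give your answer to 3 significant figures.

A/A₀ = 0.78/9 ≈ 0.086667.
n = log₂(11.538) ≈ 3.5284 half-lives elapsed in 120 minutes.
t½ = 120/3.5284 ≈ 34.01 minutes.

34.0 minutes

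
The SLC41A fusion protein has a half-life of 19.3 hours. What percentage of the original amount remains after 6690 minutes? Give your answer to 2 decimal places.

1.82%

6690 minutes = 111.5 hours.
n = 111.5/19.3 ≈ 5.7772 half-lives.
Fraction remaining = (1/2)^5.7772 ≈ 0.018234, i.e. 1.8234%.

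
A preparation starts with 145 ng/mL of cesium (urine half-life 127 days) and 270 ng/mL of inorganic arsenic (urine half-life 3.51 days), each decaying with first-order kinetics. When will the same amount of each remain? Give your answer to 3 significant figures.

Set 145·(1/2)^(t/127) = 270·(1/2)^(t/3.51).
Taking log₂: log₂(145/270) = t·(1/127 − 1/3.51).
log₂(0.53704) = -0.89691; 1/127 − 1/3.51 = -0.27703.
t = -0.89691 / -0.27703 ≈ 3.2376 days.

3.24 days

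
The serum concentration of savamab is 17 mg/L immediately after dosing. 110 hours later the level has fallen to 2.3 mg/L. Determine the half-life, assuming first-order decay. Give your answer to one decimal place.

38.1 hours

A/A₀ = 2.3/17 ≈ 0.13529.
n = log₂(7.3913) ≈ 2.8858 half-lives elapsed in 110 hours.
t½ = 110/2.8858 ≈ 38.117 hours.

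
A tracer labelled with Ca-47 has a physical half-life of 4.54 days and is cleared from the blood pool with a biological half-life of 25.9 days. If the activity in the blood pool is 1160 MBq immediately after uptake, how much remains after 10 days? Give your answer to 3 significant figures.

193 MBq

1/t_eff = 1/t_phys + 1/t_biol = 1/4.54 + 1/25.9 = 0.25887 per day.
t_eff = 4.54 × 25.9 / (4.54 + 25.9) ≈ 3.8629 days.
Remaining = 1160 × (1/2)^(10/3.8629) = 1160 × (1/2)^2.5887 ≈ 192.83 MBq.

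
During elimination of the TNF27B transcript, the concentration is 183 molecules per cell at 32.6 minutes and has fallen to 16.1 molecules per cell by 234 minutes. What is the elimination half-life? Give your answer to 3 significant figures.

57.4 minutes

Over Δt = 234 − 32.6 = 201.4 minutes, the level fell by a factor of 183/16.1 ≈ 11.366.
n = log₂(11.366) ≈ 3.5067 half-lives, so t½ = 201.4/3.5067 ≈ 57.433 minutes.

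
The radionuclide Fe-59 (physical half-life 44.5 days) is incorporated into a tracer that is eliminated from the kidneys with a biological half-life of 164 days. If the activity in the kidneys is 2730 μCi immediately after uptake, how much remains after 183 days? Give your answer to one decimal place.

72.8 μCi

1/t_eff = 1/t_phys + 1/t_biol = 1/44.5 + 1/164 = 0.028569 per day.
t_eff = 44.5 × 164 / (44.5 + 164) ≈ 35.002 days.
Remaining = 2730 × (1/2)^(183/35.002) = 2730 × (1/2)^5.2282 ≈ 72.831 μCi.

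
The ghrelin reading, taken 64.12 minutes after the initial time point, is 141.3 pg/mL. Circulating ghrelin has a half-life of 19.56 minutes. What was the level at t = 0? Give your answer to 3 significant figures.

Number of half-lives elapsed: n = 64.12/19.56 ≈ 3.2781.
A₀ = A × 2^n = 141.3 × 2^3.2781 = 141.3 × 9.7009 ≈ 1370.7 pg/mL.

1370 pg/mL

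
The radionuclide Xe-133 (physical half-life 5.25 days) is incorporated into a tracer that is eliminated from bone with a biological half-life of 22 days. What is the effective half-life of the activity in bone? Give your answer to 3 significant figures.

4.24 days

1/t_eff = 1/t_phys + 1/t_biol = 1/5.25 + 1/22 = 0.23593 per day.
t_eff = 5.25 × 22 / (5.25 + 22) ≈ 4.2385 days.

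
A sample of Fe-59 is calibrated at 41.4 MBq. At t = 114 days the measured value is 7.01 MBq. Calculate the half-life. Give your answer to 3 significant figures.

44.5 days

A/A₀ = 7.01/41.4 ≈ 0.16932.
n = log₂(5.9058) ≈ 2.5621 half-lives elapsed in 114 days.
t½ = 114/2.5621 ≈ 44.494 days.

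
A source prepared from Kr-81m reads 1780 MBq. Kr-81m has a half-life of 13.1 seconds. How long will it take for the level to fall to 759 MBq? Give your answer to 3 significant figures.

16.1 seconds

Fraction remaining = 759/1780 ≈ 0.4264.
n = log₂(1780/759) = ln(2.3452)/ln 2 ≈ 1.2297 half-lives.
t = n × t½ = 1.2297 × 13.1 ≈ 16.109 seconds.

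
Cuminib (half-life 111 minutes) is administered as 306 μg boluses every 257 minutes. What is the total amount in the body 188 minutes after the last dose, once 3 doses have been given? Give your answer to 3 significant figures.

117 μg

The 3 doses were given 702, 445, 188 minutes ago.
Total = 306·(1/2)^(702/111) + 306·(1/2)^(445/111) + 306·(1/2)^(188/111)
      = 3.8187 + 19.006 + 94.595 ≈ 117.42 μg.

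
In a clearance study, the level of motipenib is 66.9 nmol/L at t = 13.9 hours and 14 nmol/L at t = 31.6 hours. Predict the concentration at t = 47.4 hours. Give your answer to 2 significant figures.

Over Δt = 31.6 − 13.9 = 17.7 hours, the level fell by a factor of 66.9/14 ≈ 4.7786.
n = log₂(4.7786) ≈ 2.2566 half-lives, so t½ = 17.7/2.2566 ≈ 7.8437 hours.
From t = 31.6 to t = 47.4: 14 × (1/2)^((47.4−31.6)/7.8437) ≈ 3.4654 nmol/L.

3.5 nmol/L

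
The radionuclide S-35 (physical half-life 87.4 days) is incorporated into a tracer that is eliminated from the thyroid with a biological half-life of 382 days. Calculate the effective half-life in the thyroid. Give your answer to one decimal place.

71.1 days

1/t_eff = 1/t_phys + 1/t_biol = 1/87.4 + 1/382 = 0.014059 per day.
t_eff = 87.4 × 382 / (87.4 + 382) ≈ 71.127 days.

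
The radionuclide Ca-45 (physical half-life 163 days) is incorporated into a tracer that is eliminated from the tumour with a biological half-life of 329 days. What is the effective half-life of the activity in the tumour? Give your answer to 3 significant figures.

1/t_eff = 1/t_phys + 1/t_biol = 1/163 + 1/329 = 0.0091745 per day.
t_eff = 163 × 329 / (163 + 329) ≈ 109 days.

109 days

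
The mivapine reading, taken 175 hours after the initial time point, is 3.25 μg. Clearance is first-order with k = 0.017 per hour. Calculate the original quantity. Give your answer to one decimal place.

t½ = ln 2 / k = 0.69315 / 0.017 ≈ 40.773 hours.
Number of half-lives elapsed: n = 175/40.773 ≈ 4.292.
A₀ = A × 2^n = 3.25 × 2^4.292 = 3.25 × 19.59 ≈ 63.666 μg.

63.7 μg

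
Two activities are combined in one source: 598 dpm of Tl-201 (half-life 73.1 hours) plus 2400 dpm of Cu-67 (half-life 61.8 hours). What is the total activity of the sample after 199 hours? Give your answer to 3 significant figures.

348 dpm

Tl-201: 598 × (1/2)^(199/73.1) = 598 × (1/2)^2.7223 ≈ 90.617 dpm.
Cu-67: 2400 × (1/2)^(199/61.8) = 2400 × (1/2)^3.2201 ≈ 257.56 dpm.
Total = 90.617 + 257.56 ≈ 348.17 dpm.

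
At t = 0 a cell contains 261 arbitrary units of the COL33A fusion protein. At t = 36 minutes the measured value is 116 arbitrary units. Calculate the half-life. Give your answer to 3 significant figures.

A/A₀ = 116/261 ≈ 0.44444.
n = log₂(2.25) ≈ 1.1699 half-lives elapsed in 36 minutes.
t½ = 36/1.1699 ≈ 30.771 minutes.

30.8 minutes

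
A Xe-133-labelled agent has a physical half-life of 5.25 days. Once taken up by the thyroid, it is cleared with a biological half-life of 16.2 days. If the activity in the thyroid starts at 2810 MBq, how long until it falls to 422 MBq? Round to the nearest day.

11 days

1/t_eff = 1/t_phys + 1/t_biol = 1/5.25 + 1/16.2 = 0.2522 per day.
t_eff = 5.25 × 16.2 / (5.25 + 16.2) ≈ 3.965 days.
n = log₂(2810/422) ≈ 2.7353; t = 2.7353 × 3.965 ≈ 10.845 days.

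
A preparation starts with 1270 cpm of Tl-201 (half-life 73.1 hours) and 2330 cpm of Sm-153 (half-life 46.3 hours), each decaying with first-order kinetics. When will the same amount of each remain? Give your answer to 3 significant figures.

Set 1270·(1/2)^(t/73.1) = 2330·(1/2)^(t/46.3).
Taking log₂: log₂(1270/2330) = t·(1/73.1 − 1/46.3).
log₂(0.54506) = -0.8755; 1/73.1 − 1/46.3 = -0.0079184.
t = -0.8755 / -0.0079184 ≈ 110.57 hours.

111 hours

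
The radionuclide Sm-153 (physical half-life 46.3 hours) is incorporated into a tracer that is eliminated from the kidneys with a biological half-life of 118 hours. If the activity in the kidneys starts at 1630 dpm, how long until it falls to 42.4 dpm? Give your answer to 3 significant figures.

1/t_eff = 1/t_phys + 1/t_biol = 1/46.3 + 1/118 = 0.030073 per hour.
t_eff = 46.3 × 118 / (46.3 + 118) ≈ 33.253 hours.
n = log₂(1630/42.4) ≈ 5.2647; t = 5.2647 × 33.253 ≈ 175.06 hours.

175 hours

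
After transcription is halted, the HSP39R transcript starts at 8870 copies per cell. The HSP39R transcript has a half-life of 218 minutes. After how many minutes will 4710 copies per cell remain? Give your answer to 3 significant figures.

Fraction remaining = 4710/8870 ≈ 0.531.
n = log₂(8870/4710) = ln(1.8832)/ln 2 ≈ 0.91321 half-lives.
t = n × t½ = 0.91321 × 218 ≈ 199.08 minutes.

199 minutes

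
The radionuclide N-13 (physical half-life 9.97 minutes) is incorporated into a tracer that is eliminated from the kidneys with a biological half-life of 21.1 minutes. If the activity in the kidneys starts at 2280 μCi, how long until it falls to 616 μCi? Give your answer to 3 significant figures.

12.8 minutes

1/t_eff = 1/t_phys + 1/t_biol = 1/9.97 + 1/21.1 = 0.14769 per minute.
t_eff = 9.97 × 21.1 / (9.97 + 21.1) ≈ 6.7707 minutes.
n = log₂(2280/616) ≈ 1.888; t = 1.888 × 6.7707 ≈ 12.783 minutes.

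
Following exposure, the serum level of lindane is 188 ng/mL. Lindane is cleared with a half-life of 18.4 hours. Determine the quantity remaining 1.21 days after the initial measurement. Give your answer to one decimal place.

63.0 ng/mL

Convert the elapsed time: 1.21 days = 29.04 hours.
Number of half-lives: n = 29.04/18.4 ≈ 1.5783.
Remaining = 188 × (1/2)^1.5783 = 188 × 0.33489 ≈ 62.958 ng/mL.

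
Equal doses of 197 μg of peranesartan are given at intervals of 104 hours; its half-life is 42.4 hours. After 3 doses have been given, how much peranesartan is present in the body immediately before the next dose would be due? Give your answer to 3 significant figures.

43.8 μg

The 3 doses were given 312, 208, 104 hours ago.
Total = 197·(1/2)^(312/42.4) + 197·(1/2)^(208/42.4) + 197·(1/2)^(104/42.4)
      = 1.2004 + 6.5723 + 35.982 ≈ 43.755 μg.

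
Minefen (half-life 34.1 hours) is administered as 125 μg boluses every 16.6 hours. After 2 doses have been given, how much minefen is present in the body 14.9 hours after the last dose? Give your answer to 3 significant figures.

158 μg

The 2 doses were given 31.5, 14.9 hours ago.
Total = 125·(1/2)^(31.5/34.1) + 125·(1/2)^(14.9/34.1)
      = 65.892 + 92.337 ≈ 158.23 μg.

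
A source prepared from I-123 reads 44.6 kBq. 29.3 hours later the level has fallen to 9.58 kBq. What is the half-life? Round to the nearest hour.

13 hours

A/A₀ = 9.58/44.6 ≈ 0.2148.
n = log₂(4.6555) ≈ 2.2189 half-lives elapsed in 29.3 hours.
t½ = 29.3/2.2189 ≈ 13.204 hours.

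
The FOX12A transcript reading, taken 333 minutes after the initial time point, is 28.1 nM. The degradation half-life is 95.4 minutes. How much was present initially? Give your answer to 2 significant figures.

320 nM

Number of half-lives elapsed: n = 333/95.4 ≈ 3.4906.
A₀ = A × 2^n = 28.1 × 2^3.4906 = 28.1 × 11.24 ≈ 315.84 nM.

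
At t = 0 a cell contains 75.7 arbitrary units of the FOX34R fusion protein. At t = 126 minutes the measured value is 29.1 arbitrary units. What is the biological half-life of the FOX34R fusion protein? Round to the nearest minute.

91 minutes

A/A₀ = 29.1/75.7 ≈ 0.38441.
n = log₂(2.6014) ≈ 1.3793 half-lives elapsed in 126 minutes.
t½ = 126/1.3793 ≈ 91.352 minutes.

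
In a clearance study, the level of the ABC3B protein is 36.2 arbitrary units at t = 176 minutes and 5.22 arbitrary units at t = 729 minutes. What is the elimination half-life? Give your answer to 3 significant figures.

198 minutes

Over Δt = 729 − 176 = 553 minutes, the level fell by a factor of 36.2/5.22 ≈ 6.9349.
n = log₂(6.9349) ≈ 2.7939 half-lives, so t½ = 553/2.7939 ≈ 197.93 minutes.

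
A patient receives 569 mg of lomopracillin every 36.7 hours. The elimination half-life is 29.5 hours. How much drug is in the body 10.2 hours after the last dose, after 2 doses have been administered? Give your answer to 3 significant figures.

The 2 doses were given 46.9, 10.2 hours ago.
Total = 569·(1/2)^(46.9/29.5) + 569·(1/2)^(10.2/29.5)
      = 189.03 + 447.74 ≈ 636.77 mg.

637 mg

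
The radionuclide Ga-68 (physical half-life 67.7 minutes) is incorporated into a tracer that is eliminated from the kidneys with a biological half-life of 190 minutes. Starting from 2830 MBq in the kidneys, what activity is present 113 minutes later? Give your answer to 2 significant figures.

590 MBq

1/t_eff = 1/t_phys + 1/t_biol = 1/67.7 + 1/190 = 0.020034 per minute.
t_eff = 67.7 × 190 / (67.7 + 190) ≈ 49.915 minutes.
Remaining = 2830 × (1/2)^(113/49.915) = 2830 × (1/2)^2.2639 ≈ 589.24 MBq.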